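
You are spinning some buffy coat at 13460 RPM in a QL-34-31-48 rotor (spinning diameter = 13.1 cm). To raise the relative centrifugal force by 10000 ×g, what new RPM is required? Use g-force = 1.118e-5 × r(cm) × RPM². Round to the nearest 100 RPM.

r = 13.1 / 2 = 6.55 cm
Current RCF = 1.118 × 10⁻⁵ × 6.55 × (13460)² = 1.118 × 10⁻⁵ × 6.55 × 181,171,600 ≈ 13,267 × g
Target RCF = 13,267 + 10,000 = 23,267 × g
N² = 23,267 / (7.3229 × 10⁻⁵) = 317,729,315
N ≈ √317,729,315 ≈ 17,825.0

17800 RPM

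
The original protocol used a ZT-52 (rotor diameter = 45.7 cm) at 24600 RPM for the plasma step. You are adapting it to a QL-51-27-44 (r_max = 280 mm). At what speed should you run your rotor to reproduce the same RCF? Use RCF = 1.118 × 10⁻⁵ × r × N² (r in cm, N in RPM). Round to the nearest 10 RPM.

Original rotor: r = 45.7 / 2 = 22.85 cm
RCF_original = 1.118 × 10⁻⁵ × 22.85 × (24600)² = 1.118 × 10⁻⁵ × 22.85 × 605,160,000 ≈ 154,596 × g
Your rotor: r = 280 mm = 28.0 cm
154,596 = 1.118 × 10⁻⁵ × 28 × N²
N² = 154,596 / (31.304 × 10⁻⁵) = 493,853,821
N ≈ √493,853,821 ≈ 22,222.8

22220 RPM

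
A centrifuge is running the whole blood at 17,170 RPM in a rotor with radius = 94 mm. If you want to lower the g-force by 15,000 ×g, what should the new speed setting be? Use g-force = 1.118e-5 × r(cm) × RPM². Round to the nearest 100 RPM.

r = 94 mm = 9.4 cm
Current RCF = 1.118 × 10⁻⁵ × 9.4 × (17170)² = 1.118 × 10⁻⁵ × 9.4 × 294,808,900 ≈ 30,982.1 × g
Target RCF = 30,982.1 − 15,000 = 15,982.1 × g
N² = 15,982.1 / (10.5092 × 10⁻⁵) = 152,077,228
N ≈ √152,077,228 ≈ 12,332.0

N₂ ≈ 12300 RPM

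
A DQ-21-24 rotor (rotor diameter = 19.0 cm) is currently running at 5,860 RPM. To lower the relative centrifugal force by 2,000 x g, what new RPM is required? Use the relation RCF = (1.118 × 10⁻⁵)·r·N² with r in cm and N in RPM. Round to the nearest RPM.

≈ 3938 RPM

r = 19.0 / 2 = 9.5 cm
Current RCF = 1.118 × 10⁻⁵ × 9.5 × (5860)² = 1.118 × 10⁻⁵ × 9.5 × 34,339,600 ≈ 3,647.2 × g
Target RCF = 3,647.2 − 2,000 = 1,647.2 × g
N² = 1,647.2 / (10.621 × 10⁻⁵) = 15,508,897
N ≈ √15,508,897 ≈ 3,938.1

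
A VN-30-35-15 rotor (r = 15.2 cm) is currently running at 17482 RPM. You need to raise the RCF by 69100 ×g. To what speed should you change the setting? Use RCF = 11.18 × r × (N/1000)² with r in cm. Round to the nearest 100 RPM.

Current RCF = 11.18 × 15.2 × (17.482)² = 11.18 × 15.2 × 305.620324 ≈ 51,935.9 × g
Target RCF = 51,935.9 + 69,100 = 121,035.9 × g
(N/1000)² = 121,035.9 / 169.936 = 712.244
N = 1000 × √712.244 ≈ 26,687.9

≈ 26700 RPM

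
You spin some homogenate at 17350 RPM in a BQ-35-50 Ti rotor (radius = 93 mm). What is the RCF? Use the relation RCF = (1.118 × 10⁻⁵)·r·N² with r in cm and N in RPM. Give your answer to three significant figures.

31300 g

r = 93 mm = 9.3 cm
RCF = 1.118 × 10⁻⁵ × r × N²
RCF = 1.118 × 10⁻⁵ × 9.3 × (17350)² = 1.118 × 10⁻⁵ × 9.3 × 301,022,500 ≈ 31,298.5 × g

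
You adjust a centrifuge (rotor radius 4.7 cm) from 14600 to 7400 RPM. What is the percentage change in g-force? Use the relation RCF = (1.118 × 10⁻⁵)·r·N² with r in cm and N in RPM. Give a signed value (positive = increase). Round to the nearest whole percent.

RCF ∝ N², so the ratio is (7400/14600)² = (0.506849)² = 0.2569.
Change = 0.2569 − 1 = -0.7431 → -74.3%.

-74%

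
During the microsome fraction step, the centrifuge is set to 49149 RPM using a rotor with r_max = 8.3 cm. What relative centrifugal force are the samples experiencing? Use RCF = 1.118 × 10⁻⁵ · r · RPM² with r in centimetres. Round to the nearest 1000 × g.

RCF = 1.118 × 10⁻⁵ × 8.3 × (49149)² = 1.118 × 10⁻⁵ × 8.3 × 2,415,624,201 ≈ 224,155.4 × g

≈ 224000 × g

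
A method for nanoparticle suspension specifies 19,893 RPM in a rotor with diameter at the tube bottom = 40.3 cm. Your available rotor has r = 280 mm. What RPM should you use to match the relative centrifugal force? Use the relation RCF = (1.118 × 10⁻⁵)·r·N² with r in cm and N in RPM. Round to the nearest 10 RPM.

Original rotor: r = 40.3 / 2 = 20.15 cm
RCF = 1.118 × 10⁻⁵ × r × N²
RCF_original = 1.118 × 10⁻⁵ × 20.15 × (19893)² = 1.118 × 10⁻⁵ × 20.15 × 395,731,449 ≈ 89,149.2 × g
Your rotor: r = 280 mm = 28.0 cm
89,149.2 = 1.118 × 10⁻⁵ × 28 × N²
N² = 89,149.2 / (31.304 × 10⁻⁵) = 284,785,331
N ≈ √284,785,331 ≈ 16,875.6

≈ 16880 RPM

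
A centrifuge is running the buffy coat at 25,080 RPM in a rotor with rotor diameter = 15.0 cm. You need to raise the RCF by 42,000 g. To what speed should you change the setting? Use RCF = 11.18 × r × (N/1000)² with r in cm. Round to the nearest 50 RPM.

r = 15.0 / 2 = 7.5 cm
Current RCF = 11.18 × 7.5 × (25.08)² = 11.18 × 7.5 × 629.0064 ≈ 52,742.2 × g
Target RCF = 52,742.2 + 42,000 = 94,742.2 × g
(N/1000)² = 94,742.2 / 83.85 = 1129.901
N = 1000 × √1129.901 ≈ 33,614.0

N₂ ≈ 33600 RPM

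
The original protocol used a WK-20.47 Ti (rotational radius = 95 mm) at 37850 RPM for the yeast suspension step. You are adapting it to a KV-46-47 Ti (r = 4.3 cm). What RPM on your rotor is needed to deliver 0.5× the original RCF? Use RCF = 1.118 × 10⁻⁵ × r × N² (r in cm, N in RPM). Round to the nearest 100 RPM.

Original rotor: r = 95 mm = 9.5 cm
RCF_original = 1.118 × 10⁻⁵ × 9.5 × (37850)² = 1.118 × 10⁻⁵ × 9.5 × 1,432,622,500 ≈ 152,158.8 × g
Target RCF = 0.5 × 152,158.8 ≈ 76,079.4 × g
76,079.4 = 1.118 × 10⁻⁵ × 4.3 × N²
N² = 76,079.4 / (4.8074 × 10⁻⁵) = 1,582,547,739
N ≈ √1,582,547,739 ≈ 39,781.2

≈ 39800 RPM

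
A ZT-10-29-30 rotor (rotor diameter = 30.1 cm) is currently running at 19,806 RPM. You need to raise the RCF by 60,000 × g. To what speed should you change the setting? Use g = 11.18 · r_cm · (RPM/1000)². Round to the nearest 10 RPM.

N₂ ≈ 27370 RPM

r = 30.1 / 2 = 15.05 cm
Current RCF = 11.18 × 15.05 × (19.806)² = 11.18 × 15.05 × 392.277636 ≈ 66,004.2 × g
Target RCF = 66,004.2 + 60,000 = 126,004.2 × g
(N/1000)² = 126,004.2 / 168.259 = 748.8705
N = 1000 × √748.8705 ≈ 27,365.5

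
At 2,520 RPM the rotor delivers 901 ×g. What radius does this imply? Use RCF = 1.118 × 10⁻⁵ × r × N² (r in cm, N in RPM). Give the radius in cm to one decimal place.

12.7 cm

RCF = 1.118 × 10⁻⁵ × r × N²
901 = 1.118 × 10⁻⁵ × r × (2520)²
r = 901 / (1.118 × 10⁻⁵ × 6,350,400) = 901 / 70.99747 ≈ 12.691 cm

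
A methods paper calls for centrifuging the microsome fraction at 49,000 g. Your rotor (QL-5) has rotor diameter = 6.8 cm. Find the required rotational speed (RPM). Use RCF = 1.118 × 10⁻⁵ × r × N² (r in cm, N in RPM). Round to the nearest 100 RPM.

35900 RPM

r = 6.8 / 2 = 3.4 cm
RCF = 1.118 × 10⁻⁵ × r × N²
49,000 = 1.118 × 10⁻⁵ × 3.4 × N²
N² = 49,000 / (3.8012 × 10⁻⁵) = 1,289,066,611
N ≈ √1,289,066,611 ≈ 35,903.6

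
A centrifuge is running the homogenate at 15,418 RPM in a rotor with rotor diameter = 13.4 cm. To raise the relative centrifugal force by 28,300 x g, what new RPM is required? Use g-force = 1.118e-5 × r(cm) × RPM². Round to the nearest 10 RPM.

r = 13.4 / 2 = 6.7 cm
Current RCF = 1.118 × 10⁻⁵ × 6.7 × (15418)² = 1.118 × 10⁻⁵ × 6.7 × 237,714,724 ≈ 17,806.3 × g
Target RCF = 17,806.3 + 28,300 = 46,106.3 × g
N² = 46,106.3 / (7.4906 × 10⁻⁵) = 615,522,121
N ≈ √615,522,121 ≈ 24,809.7

24810 RPM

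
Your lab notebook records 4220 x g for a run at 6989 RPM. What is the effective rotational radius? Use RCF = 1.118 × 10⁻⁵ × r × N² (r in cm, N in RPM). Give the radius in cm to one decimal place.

4220 = 1.118 × 10⁻⁵ × r × (6989)²
r = 4220 / (1.118 × 10⁻⁵ × 48,846,121) = 4220 / 546.0996 ≈ 7.728 cm

7.7 cm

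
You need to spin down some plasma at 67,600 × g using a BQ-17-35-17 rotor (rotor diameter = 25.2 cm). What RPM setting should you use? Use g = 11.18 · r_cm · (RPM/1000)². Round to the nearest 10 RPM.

≈ 21910 RPM

r = 25.2 / 2 = 12.6 cm
67,600 = 11.18 × 12.6 × (N/1000)²
(N/1000)² = 67,600 / 140.868 = 479.8819
N = 1000 × √479.8819 ≈ 21,906.2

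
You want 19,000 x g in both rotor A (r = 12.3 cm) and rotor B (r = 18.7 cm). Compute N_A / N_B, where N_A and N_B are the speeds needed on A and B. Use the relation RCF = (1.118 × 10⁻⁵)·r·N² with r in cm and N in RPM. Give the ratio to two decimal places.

1.23

At fixed RCF, N ∝ 1/√r, so N_A/N_B = √(r_B/r_A) = √(18.7/12.3) = √1.520325 = 1.2330.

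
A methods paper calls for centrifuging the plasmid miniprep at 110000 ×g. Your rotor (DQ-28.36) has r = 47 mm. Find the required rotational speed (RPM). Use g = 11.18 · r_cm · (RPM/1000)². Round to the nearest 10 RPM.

r = 47 mm = 4.7 cm
RCF = 11.18 × r × (N/1000)²
110,000 = 11.18 × 4.7 × (N/1000)²
(N/1000)² = 110,000 / 52.546 = 2093.404
N = 1000 × √2093.404 ≈ 45,753.7

45750 RPM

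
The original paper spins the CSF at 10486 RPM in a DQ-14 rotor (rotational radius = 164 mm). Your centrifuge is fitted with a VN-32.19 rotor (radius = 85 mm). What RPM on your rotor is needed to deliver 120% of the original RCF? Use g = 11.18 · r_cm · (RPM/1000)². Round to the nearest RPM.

15956 RPM

Original rotor: r = 164 mm = 16.4 cm
RCF_original = 11.18 × 16.4 × (10.486)² = 11.18 × 16.4 × 109.956196 ≈ 20,160.7 × g
Target RCF = 1.2 × 20,160.7 ≈ 24,192.8 × g
Your rotor: r = 85 mm = 8.5 cm
24,192.8 = 11.18 × 8.5 × (N/1000)²
(N/1000)² = 24,192.8 / 95.03 = 254.5807
N = 1000 × √254.5807 ≈ 15,955.6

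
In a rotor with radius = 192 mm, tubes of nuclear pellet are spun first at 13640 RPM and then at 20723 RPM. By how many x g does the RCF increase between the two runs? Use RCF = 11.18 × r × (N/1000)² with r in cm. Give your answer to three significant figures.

52200 x g

r = 192 mm = 19.2 cm
RCF₁ = 11.18 × 19.2 × (13.64)² = 11.18 × 19.2 × 186.0496 ≈ 39,936.7 × g
RCF₂ = 11.18 × 19.2 × (20.723)² = 11.18 × 19.2 × 429.442729 ≈ 92,182.5 × g
Increase = 92,182.5 − 39,936.7 = 52,245.8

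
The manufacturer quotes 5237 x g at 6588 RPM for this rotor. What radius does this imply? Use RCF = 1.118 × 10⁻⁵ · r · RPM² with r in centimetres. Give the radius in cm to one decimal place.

5237 = 1.118 × 10⁻⁵ × r × (6588)²
r = 5237 / (1.118 × 10⁻⁵ × 43,401,744) = 5237 / 485.2315 ≈ 10.793 cm

r ≈ 10.8 cm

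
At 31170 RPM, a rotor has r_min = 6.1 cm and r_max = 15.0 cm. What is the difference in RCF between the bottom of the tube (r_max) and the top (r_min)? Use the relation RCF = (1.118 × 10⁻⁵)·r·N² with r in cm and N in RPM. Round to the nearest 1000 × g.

97000 × g

ΔRCF = 1.118 × 10⁻⁵ × (r_max − r_min) × N² = 1.118 × 10⁻⁵ × 8.9 × 971,568,900 ≈ 96,673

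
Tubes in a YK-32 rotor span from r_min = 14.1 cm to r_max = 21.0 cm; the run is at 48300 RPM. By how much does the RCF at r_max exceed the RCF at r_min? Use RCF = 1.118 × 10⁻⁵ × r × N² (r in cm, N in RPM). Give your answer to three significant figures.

ΔRCF = 1.118 × 10⁻⁵ × (r_max − r_min) × N² = 1.118 × 10⁻⁵ × 6.9 × 2,332,890,000 ≈ 179,963.8

180000 ×g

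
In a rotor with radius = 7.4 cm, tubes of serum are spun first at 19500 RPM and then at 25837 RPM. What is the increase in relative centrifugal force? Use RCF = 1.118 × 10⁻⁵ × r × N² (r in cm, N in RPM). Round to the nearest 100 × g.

RCF₁ = 1.118 × 10⁻⁵ × 7.4 × (19500)² = 1.118 × 10⁻⁵ × 7.4 × 380,250,000 ≈ 31,458.8 × g
RCF₂ = 1.118 × 10⁻⁵ × 7.4 × (25837)² = 1.118 × 10⁻⁵ × 7.4 × 667,550,569 ≈ 55,227.8 × g
Increase = 55,227.8 − 31,458.8 = 23,769

≈ 23800 x g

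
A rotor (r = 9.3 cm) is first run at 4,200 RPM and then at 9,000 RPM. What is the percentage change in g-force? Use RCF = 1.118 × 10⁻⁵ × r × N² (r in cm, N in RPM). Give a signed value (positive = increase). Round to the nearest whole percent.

RCF ∝ N², so the ratio is (9000/4200)² = (2.142857)² = 4.5918.
Change = 4.5918 − 1 = +3.5918 → +359.2%.

+359%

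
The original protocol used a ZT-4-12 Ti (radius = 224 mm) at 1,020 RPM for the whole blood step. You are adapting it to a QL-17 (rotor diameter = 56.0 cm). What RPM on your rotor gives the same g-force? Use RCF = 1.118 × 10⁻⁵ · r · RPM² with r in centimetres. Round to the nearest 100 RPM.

Original rotor: r = 224 mm = 22.4 cm
RCF_original = 1.118 × 10⁻⁵ × 22.4 × (1020)² = 1.118 × 10⁻⁵ × 22.4 × 1,040,400 ≈ 260.5 × g
Your rotor: r = 56.0 / 2 = 28 cm
260.5 = 1.118 × 10⁻⁵ × 28 × N²
N² = 260.5 / (31.304 × 10⁻⁵) = 832,162
N ≈ √832,162 ≈ 912.2

≈ 900 RPM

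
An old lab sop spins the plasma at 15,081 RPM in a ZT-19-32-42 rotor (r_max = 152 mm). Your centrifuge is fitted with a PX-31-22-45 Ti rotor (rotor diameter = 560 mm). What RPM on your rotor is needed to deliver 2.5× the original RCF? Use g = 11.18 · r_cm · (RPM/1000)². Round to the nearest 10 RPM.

Original rotor: r = 152 mm = 15.2 cm
RCF_original = 11.18 × 15.2 × (15.081)² = 11.18 × 15.2 × 227.436561 ≈ 38,649.7 × g
Target RCF = 2.5 × 38,649.7 ≈ 96,624.2 × g
Your rotor: r = 560 mm / 2 = 280 mm = 28 cm
96,624.2 = 11.18 × 28 × (N/1000)²
(N/1000)² = 96,624.2 / 313.04 = 308.6641
N = 1000 × √308.6641 ≈ 17,568.8

17570 RPM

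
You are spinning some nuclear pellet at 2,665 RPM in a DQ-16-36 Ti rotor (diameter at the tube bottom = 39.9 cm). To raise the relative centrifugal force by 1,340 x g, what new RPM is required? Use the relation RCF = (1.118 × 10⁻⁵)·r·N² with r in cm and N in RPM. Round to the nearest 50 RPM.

r = 39.9 / 2 = 19.95 cm
Current RCF = 1.118 × 10⁻⁵ × 19.95 × (2665)² = 1.118 × 10⁻⁵ × 19.95 × 7,102,225 ≈ 1,584.1 × g
Target RCF = 1,584.1 + 1,340 = 2,924.1 × g
N² = 2,924.1 / (22.3041 × 10⁻⁵) = 13,110,146
N ≈ √13,110,146 ≈ 3,620.8

≈ 3600 RPM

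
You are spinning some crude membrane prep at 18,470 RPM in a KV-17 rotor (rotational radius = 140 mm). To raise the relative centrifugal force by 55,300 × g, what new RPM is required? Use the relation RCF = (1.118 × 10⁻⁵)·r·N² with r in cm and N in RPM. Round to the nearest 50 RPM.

26350 RPM

r = 140 mm = 14.0 cm
Current RCF = 1.118 × 10⁻⁵ × 14 × (18470)² = 1.118 × 10⁻⁵ × 14 × 341,140,900 ≈ 53,395.4 × g
Target RCF = 53,395.4 + 55,300 = 108,695.4 × g
N² = 108,695.4 / (15.652 × 10⁻⁵) = 694,450,549
N ≈ √694,450,549 ≈ 26,352.4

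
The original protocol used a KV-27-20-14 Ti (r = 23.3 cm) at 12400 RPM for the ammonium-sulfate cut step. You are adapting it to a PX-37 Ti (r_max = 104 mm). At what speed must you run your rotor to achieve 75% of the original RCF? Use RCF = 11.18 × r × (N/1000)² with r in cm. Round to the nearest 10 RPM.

≈ 16070 RPM

RCF_original = 11.18 × 23.3 × (12.4)² = 11.18 × 23.3 × 153.76 ≈ 40,053.6 × g
Target RCF = 0.75 × 40,053.6 ≈ 30,040.2 × g
Your rotor: r = 104 mm = 10.4 cm
30,040.2 = 11.18 × 10.4 × (N/1000)²
(N/1000)² = 30,040.2 / 116.272 = 258.3614
N = 1000 × √258.3614 ≈ 16,073.6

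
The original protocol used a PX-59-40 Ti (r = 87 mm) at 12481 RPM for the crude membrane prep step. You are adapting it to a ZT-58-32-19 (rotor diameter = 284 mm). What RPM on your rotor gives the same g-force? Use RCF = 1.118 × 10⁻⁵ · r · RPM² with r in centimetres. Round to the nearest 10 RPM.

Original rotor: r = 87 mm = 8.7 cm
RCF = 1.118 × 10⁻⁵ × r × N²
RCF_original = 1.118 × 10⁻⁵ × 8.7 × (12481)² = 1.118 × 10⁻⁵ × 8.7 × 155,775,361 ≈ 15,151.6 × g
Your rotor: r = 284 mm / 2 = 142 mm = 14.2 cm
15,151.6 = 1.118 × 10⁻⁵ × 14.2 × N²
N² = 15,151.6 / (15.8756 × 10⁻⁵) = 95,439,542
N ≈ √95,439,542 ≈ 9,769.3

≈ 9770 RPM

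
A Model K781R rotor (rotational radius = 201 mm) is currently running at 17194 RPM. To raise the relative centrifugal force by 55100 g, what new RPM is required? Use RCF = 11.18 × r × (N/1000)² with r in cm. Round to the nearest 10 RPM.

r = 201 mm = 20.1 cm
Current RCF = 11.18 × 20.1 × (17.194)² = 11.18 × 20.1 × 295.633636 ≈ 66,434.2 × g
Target RCF = 66,434.2 + 55,100 = 121,534.2 × g
(N/1000)² = 121,534.2 / 224.718 = 540.8298
N = 1000 × √540.8298 ≈ 23,255.7

≈ 23260 RPM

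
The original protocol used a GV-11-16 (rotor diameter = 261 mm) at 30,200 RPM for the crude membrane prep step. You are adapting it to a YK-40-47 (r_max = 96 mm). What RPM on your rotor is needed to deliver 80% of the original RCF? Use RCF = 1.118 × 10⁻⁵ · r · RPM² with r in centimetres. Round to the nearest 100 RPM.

Original rotor: r = 261 mm / 2 = 130.5 mm = 13.05 cm
RCF = 1.118 × 10⁻⁵ × r × N²
RCF_original = 1.118 × 10⁻⁵ × 13.05 × (30200)² = 1.118 × 10⁻⁵ × 13.05 × 912,040,000 ≈ 133,065.7 × g
Target RCF = 0.8 × 133,065.7 ≈ 106,452.6 × g
Your rotor: r = 96 mm = 9.6 cm
106,452.6 = 1.118 × 10⁻⁵ × 9.6 × N²
N² = 106,452.6 / (10.7328 × 10⁻⁵) = 991,843,694
N ≈ √991,843,694 ≈ 31,493.6

31500 RPM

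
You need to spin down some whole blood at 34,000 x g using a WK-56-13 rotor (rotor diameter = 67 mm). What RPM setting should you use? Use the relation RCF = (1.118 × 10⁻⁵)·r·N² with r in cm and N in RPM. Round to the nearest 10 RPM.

r = 67 mm / 2 = 33.5 mm = 3.35 cm
34,000 = 1.118 × 10⁻⁵ × 3.35 × N²
N² = 34,000 / (3.7453 × 10⁻⁵) = 907,804,448
N ≈ √907,804,448 ≈ 30,129.8

30130 RPM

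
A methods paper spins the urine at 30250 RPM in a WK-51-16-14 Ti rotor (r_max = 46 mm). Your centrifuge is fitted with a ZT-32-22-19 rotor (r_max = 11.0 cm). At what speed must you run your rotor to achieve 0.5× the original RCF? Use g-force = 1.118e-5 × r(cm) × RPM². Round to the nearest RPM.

13832 RPM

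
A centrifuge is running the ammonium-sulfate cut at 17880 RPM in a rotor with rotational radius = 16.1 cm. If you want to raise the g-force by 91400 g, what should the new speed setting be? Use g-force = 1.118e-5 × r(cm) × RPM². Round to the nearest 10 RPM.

28770 RPM

Current RCF = 1.118 × 10⁻⁵ × 16.1 × (17880)² = 1.118 × 10⁻⁵ × 16.1 × 319,694,400 ≈ 57,544.4 × g
Target RCF = 57,544.4 + 91,400 = 148,944.4 × g
N² = 148,944.4 / (17.9998 × 10⁻⁵) = 827,478,083
N ≈ √827,478,083 ≈ 28,765.9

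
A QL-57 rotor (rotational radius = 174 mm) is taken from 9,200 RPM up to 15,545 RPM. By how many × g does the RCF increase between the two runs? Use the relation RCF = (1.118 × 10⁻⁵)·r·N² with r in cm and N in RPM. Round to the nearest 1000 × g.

≈ 31000 × g

r = 174 mm = 17.4 cm
RCF₁ = 1.118 × 10⁻⁵ × 17.4 × (9200)² = 1.118 × 10⁻⁵ × 17.4 × 84,640,000 ≈ 16,465.2 × g
RCF₂ = 1.118 × 10⁻⁵ × 17.4 × (15545)² = 1.118 × 10⁻⁵ × 17.4 × 241,647,025 ≈ 47,008.1 × g
Increase = 47,008.1 − 16,465.2 = 30,542.9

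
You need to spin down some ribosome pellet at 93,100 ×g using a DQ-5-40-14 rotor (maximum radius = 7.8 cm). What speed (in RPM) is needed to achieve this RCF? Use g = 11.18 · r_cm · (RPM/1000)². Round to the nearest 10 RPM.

93,100 = 11.18 × 7.8 × (N/1000)²
(N/1000)² = 93,100 / 87.204 = 1067.612
N = 1000 × √1067.612 ≈ 32,674.3

≈ 32670 RPM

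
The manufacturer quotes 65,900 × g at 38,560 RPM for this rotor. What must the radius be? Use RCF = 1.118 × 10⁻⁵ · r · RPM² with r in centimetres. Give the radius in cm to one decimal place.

65900 = 1.118 × 10⁻⁵ × r × (38560)²
r = 65900 / (1.118 × 10⁻⁵ × 1,486,873,600) = 65900 / 16623.25 ≈ 3.964 cm

r ≈ 4.0 cm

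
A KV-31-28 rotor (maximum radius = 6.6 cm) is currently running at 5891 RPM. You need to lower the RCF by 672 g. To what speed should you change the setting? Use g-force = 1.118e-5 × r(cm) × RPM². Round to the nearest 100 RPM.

N₂ ≈ 5100 RPM

Current RCF = 1.118 × 10⁻⁵ × 6.6 × (5891)² = 1.118 × 10⁻⁵ × 6.6 × 34,703,881 ≈ 2,560.7 × g
Target RCF = 2,560.7 − 672 = 1,888.7 × g
N² = 1,888.7 / (7.3788 × 10⁻⁵) = 25,596,303
N ≈ √25,596,303 ≈ 5,059.3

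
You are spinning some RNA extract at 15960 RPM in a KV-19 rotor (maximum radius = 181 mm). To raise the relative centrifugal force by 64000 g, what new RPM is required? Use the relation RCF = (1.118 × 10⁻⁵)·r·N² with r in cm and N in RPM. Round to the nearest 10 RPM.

r = 181 mm = 18.1 cm
Current RCF = 1.118 × 10⁻⁵ × 18.1 × (15960)² = 1.118 × 10⁻⁵ × 18.1 × 254,721,600 ≈ 51,545 × g
Target RCF = 51,545 + 64,000 = 115,545 × g
N² = 115,545 / (20.2358 × 10⁻⁵) = 570,992,993
N ≈ √570,992,993 ≈ 23,895.5

N₂ ≈ 23900 RPM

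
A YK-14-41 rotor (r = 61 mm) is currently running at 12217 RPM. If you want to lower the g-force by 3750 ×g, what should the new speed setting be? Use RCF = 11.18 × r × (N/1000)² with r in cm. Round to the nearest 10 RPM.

≈ 9710 RPM

r = 61 mm = 6.1 cm
Current RCF = 11.18 × 6.1 × (12.217)² = 11.18 × 6.1 × 149.255089 ≈ 10,178.9 × g
Target RCF = 10,178.9 − 3,750 = 6,428.9 × g
(N/1000)² = 6,428.9 / 68.198 = 94.26816
N = 1000 × √94.26816 ≈ 9,709.2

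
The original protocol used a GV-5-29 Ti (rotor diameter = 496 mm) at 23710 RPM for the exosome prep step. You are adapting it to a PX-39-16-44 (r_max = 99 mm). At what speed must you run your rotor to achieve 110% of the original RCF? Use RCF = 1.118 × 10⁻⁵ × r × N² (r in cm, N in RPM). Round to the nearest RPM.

Original rotor: r = 496 mm / 2 = 248 mm = 24.8 cm
RCF_original = 1.118 × 10⁻⁵ × 24.8 × (23710)² = 1.118 × 10⁻⁵ × 24.8 × 562,164,100 ≈ 155,867.9 × g
Target RCF = 1.1 × 155,867.9 ≈ 171,454.7 × g
Your rotor: r = 99 mm = 9.9 cm
171,454.7 = 1.118 × 10⁻⁵ × 9.9 × N²
N² = 171,454.7 / (11.0682 × 10⁻⁵) = 1,549,074,827
N ≈ √1,549,074,827 ≈ 39,358.3

≈ 39358 RPM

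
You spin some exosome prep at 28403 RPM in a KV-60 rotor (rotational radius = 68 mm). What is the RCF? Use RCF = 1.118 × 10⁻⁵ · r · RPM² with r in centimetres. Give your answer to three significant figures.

r = 68 mm = 6.8 cm
RCF = 1.118 × 10⁻⁵ × 6.8 × (28403)² = 1.118 × 10⁻⁵ × 6.8 × 806,730,409 ≈ 61,330.9 × g

61300 ×g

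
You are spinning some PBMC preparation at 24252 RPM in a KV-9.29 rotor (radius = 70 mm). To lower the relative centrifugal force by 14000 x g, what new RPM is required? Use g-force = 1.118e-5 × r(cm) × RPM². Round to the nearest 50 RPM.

≈ 20250 RPM

r = 70 mm = 7.0 cm
Current RCF = 1.118 × 10⁻⁵ × 7 × (24252)² = 1.118 × 10⁻⁵ × 7 × 588,159,504 ≈ 46,029.4 × g
Target RCF = 46,029.4 − 14,000 = 32,029.4 × g
N² = 32,029.4 / (7.826 × 10⁻⁵) = 409,269,103
N ≈ √409,269,103 ≈ 20,230.4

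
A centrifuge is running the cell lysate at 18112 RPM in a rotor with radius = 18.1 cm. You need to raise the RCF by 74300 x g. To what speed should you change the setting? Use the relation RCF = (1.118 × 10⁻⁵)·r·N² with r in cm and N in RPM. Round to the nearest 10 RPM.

Current RCF = 1.118 × 10⁻⁵ × 18.1 × (18112)² = 1.118 × 10⁻⁵ × 18.1 × 328,044,544 ≈ 66,382.4 × g
Target RCF = 66,382.4 + 74,300 = 140,682.4 × g
N² = 140,682.4 / (20.2358 × 10⁻⁵) = 695,215,410
N ≈ √695,215,410 ≈ 26,366.9

N₂ ≈ 26370 RPM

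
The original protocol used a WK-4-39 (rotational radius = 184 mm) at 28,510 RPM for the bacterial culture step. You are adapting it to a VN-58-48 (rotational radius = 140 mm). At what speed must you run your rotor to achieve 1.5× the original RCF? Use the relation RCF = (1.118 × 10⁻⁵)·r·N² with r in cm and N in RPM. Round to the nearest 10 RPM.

Original rotor: r = 184 mm = 18.4 cm
RCF_original = 1.118 × 10⁻⁵ × 18.4 × (28510)² = 1.118 × 10⁻⁵ × 18.4 × 812,820,100 ≈ 167,206.8 × g
Target RCF = 1.5 × 167,206.8 ≈ 250,810.2 × g
Your rotor: r = 140 mm = 14.0 cm
250,810.2 = 1.118 × 10⁻⁵ × 14 × N²
N² = 250,810.2 / (15.652 × 10⁻⁵) = 1,602,416,305
N ≈ √1,602,416,305 ≈ 40,030.2

≈ 40030 RPM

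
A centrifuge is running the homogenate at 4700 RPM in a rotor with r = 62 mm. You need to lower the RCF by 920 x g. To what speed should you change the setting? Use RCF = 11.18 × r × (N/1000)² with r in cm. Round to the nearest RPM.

≈ 2969 RPM

r = 62 mm = 6.2 cm
Current RCF = 11.18 × 6.2 × (4.7)² = 11.18 × 6.2 × 22.09 ≈ 1,531.2 × g
Target RCF = 1,531.2 − 920 = 611.2 × g
(N/1000)² = 611.2 / 69.316 = 8.817589
N = 1000 × √8.817589 ≈ 2,969.4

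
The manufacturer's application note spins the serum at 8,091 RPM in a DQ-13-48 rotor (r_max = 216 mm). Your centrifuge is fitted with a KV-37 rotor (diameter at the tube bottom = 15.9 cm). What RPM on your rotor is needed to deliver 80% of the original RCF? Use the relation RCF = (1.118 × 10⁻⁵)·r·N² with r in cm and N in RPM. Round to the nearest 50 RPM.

Original rotor: r = 216 mm = 21.6 cm
RCF = 1.118 × 10⁻⁵ × r × N²
RCF_original = 1.118 × 10⁻⁵ × 21.6 × (8091)² = 1.118 × 10⁻⁵ × 21.6 × 65,464,281 ≈ 15,808.8 × g
Target RCF = 0.8 × 15,808.8 ≈ 12,647 × g
Your rotor: r = 15.9 / 2 = 7.95 cm
12,647 = 1.118 × 10⁻⁵ × 7.95 × N²
N² = 12,647 / (8.8881 × 10⁻⁵) = 142,291,378
N ≈ √142,291,378 ≈ 11,928.6

11950 RPM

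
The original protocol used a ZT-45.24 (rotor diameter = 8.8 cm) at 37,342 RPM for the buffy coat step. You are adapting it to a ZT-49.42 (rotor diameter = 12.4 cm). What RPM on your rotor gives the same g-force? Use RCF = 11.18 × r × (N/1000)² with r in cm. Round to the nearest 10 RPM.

Original rotor: r = 8.8 / 2 = 4.4 cm
RCF_original = 11.18 × 4.4 × (37.342)² = 11.18 × 4.4 × 1,394.424964 ≈ 68,594.6 × g
Your rotor: r = 12.4 / 2 = 6.2 cm
68,594.6 = 11.18 × 6.2 × (N/1000)²
(N/1000)² = 68,594.6 / 69.316 = 989.5926
N = 1000 × √989.5926 ≈ 31,457.8

≈ 31460 RPM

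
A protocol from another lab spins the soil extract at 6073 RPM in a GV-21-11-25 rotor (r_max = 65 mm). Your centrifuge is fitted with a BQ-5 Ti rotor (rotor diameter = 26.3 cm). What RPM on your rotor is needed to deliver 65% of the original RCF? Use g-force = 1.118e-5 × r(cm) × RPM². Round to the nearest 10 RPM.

Original rotor: r = 65 mm = 6.5 cm
RCF = 1.118 × 10⁻⁵ × r × N²
RCF_original = 1.118 × 10⁻⁵ × 6.5 × (6073)² = 1.118 × 10⁻⁵ × 6.5 × 36,881,329 ≈ 2,680.2 × g
Target RCF = 0.65 × 2,680.2 ≈ 1,742.1 × g
Your rotor: r = 26.3 / 2 = 13.15 cm
1,742.1 = 1.118 × 10⁻⁵ × 13.15 × N²
N² = 1,742.1 / (14.7017 × 10⁻⁵) = 11,849,650
N ≈ √11,849,650 ≈ 3,442.3

3440 RPM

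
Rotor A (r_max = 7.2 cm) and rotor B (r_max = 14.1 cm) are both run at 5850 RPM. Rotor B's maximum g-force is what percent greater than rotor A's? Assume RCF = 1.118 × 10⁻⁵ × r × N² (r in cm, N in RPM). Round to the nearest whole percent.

96%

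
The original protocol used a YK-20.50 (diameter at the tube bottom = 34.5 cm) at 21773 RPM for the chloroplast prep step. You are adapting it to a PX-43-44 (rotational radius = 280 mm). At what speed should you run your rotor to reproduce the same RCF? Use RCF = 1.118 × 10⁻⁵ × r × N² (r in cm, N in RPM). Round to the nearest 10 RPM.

≈ 17090 RPM

Original rotor: r = 34.5 / 2 = 17.25 cm
RCF_original = 1.118 × 10⁻⁵ × 17.25 × (21773)² = 1.118 × 10⁻⁵ × 17.25 × 474,063,529 ≈ 91,425.5 × g
Your rotor: r = 280 mm = 28.0 cm
91,425.5 = 1.118 × 10⁻⁵ × 28 × N²
N² = 91,425.5 / (31.304 × 10⁻⁵) = 292,056,926
N ≈ √292,056,926 ≈ 17,089.7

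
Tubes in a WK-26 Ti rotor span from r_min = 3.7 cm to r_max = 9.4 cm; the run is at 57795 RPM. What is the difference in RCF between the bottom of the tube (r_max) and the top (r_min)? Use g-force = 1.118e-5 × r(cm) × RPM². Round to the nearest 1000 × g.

≈ 213000 ×g

RCF_max = 1.118 × 10⁻⁵ × 9.4 × (57795)² = 1.118 × 10⁻⁵ × 9.4 × 3,340,262,025 ≈ 351,034.8 × g
RCF_min = 1.118 × 10⁻⁵ × 3.7 × (57795)² = 1.118 × 10⁻⁵ × 3.7 × 3,340,262,025 ≈ 138,173.3 × g
ΔRCF = 351,034.8 − 138,173.3 = 212,861.5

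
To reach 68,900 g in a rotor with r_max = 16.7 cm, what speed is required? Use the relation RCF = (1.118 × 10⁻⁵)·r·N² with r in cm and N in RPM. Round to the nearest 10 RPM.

≈ 19210 RPM

68,900 = 1.118 × 10⁻⁵ × 16.7 × N²
N² = 68,900 / (18.6706 × 10⁻⁵) = 369,029,383
N ≈ √369,029,383 ≈ 19,210.1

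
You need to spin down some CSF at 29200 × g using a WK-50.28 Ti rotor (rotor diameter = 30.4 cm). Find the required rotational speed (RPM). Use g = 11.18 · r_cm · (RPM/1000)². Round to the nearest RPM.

r = 30.4 / 2 = 15.2 cm
29,200 = 11.18 × 15.2 × (N/1000)²
(N/1000)² = 29,200 / 169.936 = 171.8294
N = 1000 × √171.8294 ≈ 13,108.4

≈ 13108 RPM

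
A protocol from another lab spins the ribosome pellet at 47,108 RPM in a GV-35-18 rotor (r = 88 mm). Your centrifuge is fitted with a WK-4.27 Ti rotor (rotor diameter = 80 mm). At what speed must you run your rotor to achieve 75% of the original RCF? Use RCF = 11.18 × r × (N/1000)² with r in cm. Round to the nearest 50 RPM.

60500 RPM

Original rotor: r = 88 mm = 8.8 cm
RCF_original = 11.18 × 8.8 × (47.108)² = 11.18 × 8.8 × 2,219.163664 ≈ 218,330.2 × g
Target RCF = 0.75 × 218,330.2 ≈ 163,747.7 × g
Your rotor: r = 80 mm / 2 = 40 mm = 4 cm
163,747.7 = 11.18 × 4 × (N/1000)²
(N/1000)² = 163,747.7 / 44.72 = 3661.621
N = 1000 × √3661.621 ≈ 60,511.3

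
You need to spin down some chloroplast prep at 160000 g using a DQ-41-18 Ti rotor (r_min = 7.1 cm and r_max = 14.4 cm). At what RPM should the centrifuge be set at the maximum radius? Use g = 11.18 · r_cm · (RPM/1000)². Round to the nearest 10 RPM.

31530 RPM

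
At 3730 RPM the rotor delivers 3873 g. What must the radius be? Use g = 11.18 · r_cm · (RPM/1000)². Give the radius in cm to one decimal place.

r ≈ 24.9 cm

RCF = 11.18 × r × (N/1000)²
3873 = 11.18 × r × (3.73)²
r = 3873 / (11.18 × 13.9129) = 3873 / 155.5462 ≈ 24.899 cm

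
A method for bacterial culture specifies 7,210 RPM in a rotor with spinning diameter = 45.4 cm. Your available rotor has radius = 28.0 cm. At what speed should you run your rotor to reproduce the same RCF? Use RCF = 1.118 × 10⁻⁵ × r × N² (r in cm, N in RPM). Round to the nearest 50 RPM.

6500 RPM

Original rotor: r = 45.4 / 2 = 22.7 cm
RCF = 1.118 × 10⁻⁵ × r × N²
RCF_original = 1.118 × 10⁻⁵ × 22.7 × (7210)² = 1.118 × 10⁻⁵ × 22.7 × 51,984,100 ≈ 13,192.8 × g
13,192.8 = 1.118 × 10⁻⁵ × 28 × N²
N² = 13,192.8 / (31.304 × 10⁻⁵) = 42,144,135
N ≈ √42,144,135 ≈ 6,491.9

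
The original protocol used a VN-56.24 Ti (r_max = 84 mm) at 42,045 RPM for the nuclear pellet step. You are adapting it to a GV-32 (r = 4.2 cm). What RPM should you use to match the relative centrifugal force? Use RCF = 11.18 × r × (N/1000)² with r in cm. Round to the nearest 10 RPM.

Original rotor: r = 84 mm = 8.4 cm
RCF_original = 11.18 × 8.4 × (42.045)² = 11.18 × 8.4 × 1,767.782025 ≈ 166,015.9 × g
166,015.9 = 11.18 × 4.2 × (N/1000)²
(N/1000)² = 166,015.9 / 46.956 = 3535.563
N = 1000 × √3535.563 ≈ 59,460.6

59460 RPM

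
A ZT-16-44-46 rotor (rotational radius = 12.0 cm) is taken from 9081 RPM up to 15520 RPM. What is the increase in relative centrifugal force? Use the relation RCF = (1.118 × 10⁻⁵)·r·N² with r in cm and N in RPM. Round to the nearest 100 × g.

≈ 21300 x g

RCF₁ = 1.118 × 10⁻⁵ × 12 × (9081)² = 1.118 × 10⁻⁵ × 12 × 82,464,561 ≈ 11,063.4 × g
RCF₂ = 1.118 × 10⁻⁵ × 12 × (15520)² = 1.118 × 10⁻⁵ × 12 × 240,870,400 ≈ 32,315.2 × g
Increase = 32,315.2 − 11,063.4 = 21,251.8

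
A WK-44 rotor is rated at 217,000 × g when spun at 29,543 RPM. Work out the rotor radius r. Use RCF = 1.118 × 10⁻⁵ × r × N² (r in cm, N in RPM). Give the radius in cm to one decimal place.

r ≈ 22.2 cm

RCF = 1.118 × 10⁻⁵ × r × N²
217000 = 1.118 × 10⁻⁵ × r × (29543)²
r = 217000 / (1.118 × 10⁻⁵ × 872,788,849) = 217000 / 9757.779 ≈ 22.239 cm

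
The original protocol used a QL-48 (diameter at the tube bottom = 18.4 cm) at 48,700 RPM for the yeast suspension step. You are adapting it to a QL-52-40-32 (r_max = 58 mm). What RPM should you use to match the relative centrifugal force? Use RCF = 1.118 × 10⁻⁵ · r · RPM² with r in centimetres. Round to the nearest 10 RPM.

61340 RPM

Original rotor: r = 18.4 / 2 = 9.2 cm
RCF_original = 1.118 × 10⁻⁵ × 9.2 × (48700)² = 1.118 × 10⁻⁵ × 9.2 × 2,371,690,000 ≈ 243,942.5 × g
Your rotor: r = 58 mm = 5.8 cm
243,942.5 = 1.118 × 10⁻⁵ × 5.8 × N²
N² = 243,942.5 / (6.4844 × 10⁻⁵) = 3,761,990,315
N ≈ √3,761,990,315 ≈ 61,335.1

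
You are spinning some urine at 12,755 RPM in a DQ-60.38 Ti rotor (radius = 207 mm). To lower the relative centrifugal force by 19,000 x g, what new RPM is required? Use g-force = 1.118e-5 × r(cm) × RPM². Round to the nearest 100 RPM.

r = 207 mm = 20.7 cm
Current RCF = 1.118 × 10⁻⁵ × 20.7 × (12755)² = 1.118 × 10⁻⁵ × 20.7 × 162,690,025 ≈ 37,650.7 × g
Target RCF = 37,650.7 − 19,000 = 18,650.7 × g
N² = 18,650.7 / (23.1426 × 10⁻⁵) = 80,590,340
N ≈ √80,590,340 ≈ 8,977.2

N₂ ≈ 9000 RPM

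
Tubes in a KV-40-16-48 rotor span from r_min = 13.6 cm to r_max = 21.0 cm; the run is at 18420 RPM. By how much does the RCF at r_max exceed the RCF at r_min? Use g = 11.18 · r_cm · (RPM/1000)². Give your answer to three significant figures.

RCF_max = 11.18 × 21 × (18.42)² = 11.18 × 21 × 339.2964 ≈ 79,660 × g
RCF_min = 11.18 × 13.6 × (18.42)² = 11.18 × 13.6 × 339.2964 ≈ 51,589.3 × g
ΔRCF = 79,660 − 51,589.3 = 28,070.7

28100 g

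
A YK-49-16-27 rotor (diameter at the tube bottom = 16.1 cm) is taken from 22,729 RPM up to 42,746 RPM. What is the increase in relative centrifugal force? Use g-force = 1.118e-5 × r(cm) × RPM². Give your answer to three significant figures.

r = 16.1 / 2 = 8.05 cm
RCF₁ = 1.118 × 10⁻⁵ × 8.05 × (22729)² = 1.118 × 10⁻⁵ × 8.05 × 516,607,441 ≈ 46,494.2 × g
RCF₂ = 1.118 × 10⁻⁵ × 8.05 × (42746)² = 1.118 × 10⁻⁵ × 8.05 × 1,827,220,516 ≈ 164,448 × g
Increase = 164,448 − 46,494.2 = 117,953.8

118000 ×g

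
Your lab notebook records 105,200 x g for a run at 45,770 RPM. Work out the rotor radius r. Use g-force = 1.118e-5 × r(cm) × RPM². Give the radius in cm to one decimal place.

RCF = 1.118 × 10⁻⁵ × r × N²
105200 = 1.118 × 10⁻⁵ × r × (45770)²
r = 105200 / (1.118 × 10⁻⁵ × 2,094,892,900) = 105200 / 23420.9 ≈ 4.492 cm

4.5 cm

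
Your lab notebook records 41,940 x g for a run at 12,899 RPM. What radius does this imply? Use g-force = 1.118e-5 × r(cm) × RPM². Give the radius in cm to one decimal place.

≈ 22.5 cm

41940 = 1.118 × 10⁻⁵ × r × (12899)²
r = 41940 / (1.118 × 10⁻⁵ × 166,384,201) = 41940 / 1860.175 ≈ 22.546 cm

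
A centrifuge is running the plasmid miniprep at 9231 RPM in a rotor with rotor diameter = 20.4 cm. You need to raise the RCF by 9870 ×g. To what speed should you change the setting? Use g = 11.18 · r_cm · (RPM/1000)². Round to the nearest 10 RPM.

13110 RPM

r = 20.4 / 2 = 10.2 cm
Current RCF = 11.18 × 10.2 × (9.231)² = 11.18 × 10.2 × 85.211361 ≈ 9,717.2 × g
Target RCF = 9,717.2 + 9,870 = 19,587.2 × g
(N/1000)² = 19,587.2 / 114.036 = 171.7633
N = 1000 × √171.7633 ≈ 13,105.8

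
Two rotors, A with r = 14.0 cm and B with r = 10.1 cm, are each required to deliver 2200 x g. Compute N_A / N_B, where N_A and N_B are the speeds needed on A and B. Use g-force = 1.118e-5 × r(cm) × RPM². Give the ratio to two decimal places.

At fixed RCF, N ∝ 1/√r, so N_A/N_B = √(r_B/r_A) = √(10.1/14.0) = √0.721429 = 0.8494.

0.85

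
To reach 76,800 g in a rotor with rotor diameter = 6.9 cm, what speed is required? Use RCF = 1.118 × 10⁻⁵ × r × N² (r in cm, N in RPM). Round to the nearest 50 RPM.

r = 6.9 / 2 = 3.45 cm
RCF = 1.118 × 10⁻⁵ × r × N²
76,800 = 1.118 × 10⁻⁵ × 3.45 × N²
N² = 76,800 / (3.8571 × 10⁻⁵) = 1,991,133,235
N ≈ √1,991,133,235 ≈ 44,622.1

N ≈ 44600 RPM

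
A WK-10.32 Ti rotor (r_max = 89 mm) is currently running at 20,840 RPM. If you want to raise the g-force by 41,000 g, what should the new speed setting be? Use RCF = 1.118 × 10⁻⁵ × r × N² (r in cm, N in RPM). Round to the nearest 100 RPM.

N₂ ≈ 29100 RPM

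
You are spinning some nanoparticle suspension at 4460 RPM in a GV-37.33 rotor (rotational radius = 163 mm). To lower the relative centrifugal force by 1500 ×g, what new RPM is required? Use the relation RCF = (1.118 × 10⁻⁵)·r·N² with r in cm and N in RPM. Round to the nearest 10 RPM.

r = 163 mm = 16.3 cm
Current RCF = 1.118 × 10⁻⁵ × 16.3 × (4460)² = 1.118 × 10⁻⁵ × 16.3 × 19,891,600 ≈ 3,624.9 × g
Target RCF = 3,624.9 − 1,500 = 2,124.9 × g
N² = 2,124.9 / (18.2234 × 10⁻⁵) = 11,660,283
N ≈ √11,660,283 ≈ 3,414.7

3410 RPM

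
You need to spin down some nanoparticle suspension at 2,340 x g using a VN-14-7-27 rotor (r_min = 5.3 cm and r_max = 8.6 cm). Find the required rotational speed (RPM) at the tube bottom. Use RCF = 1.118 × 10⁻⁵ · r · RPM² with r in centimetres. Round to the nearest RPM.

Use r_max = 8.6 cm.
2,340 = 1.118 × 10⁻⁵ × 8.6 × N²
N² = 2,340 / (9.6148 × 10⁻⁵) = 24,337,480
N ≈ √24,337,480 ≈ 4,933.3

4933 RPM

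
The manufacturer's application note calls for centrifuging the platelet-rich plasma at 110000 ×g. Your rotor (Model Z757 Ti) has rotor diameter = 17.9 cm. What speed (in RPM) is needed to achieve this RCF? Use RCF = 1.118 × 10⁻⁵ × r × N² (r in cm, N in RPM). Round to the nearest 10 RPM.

r = 17.9 / 2 = 8.95 cm
110,000 = 1.118 × 10⁻⁵ × 8.95 × N²
N² = 110,000 / (10.0061 × 10⁻⁵) = 1,099,329,409
N ≈ √1,099,329,409 ≈ 33,156.1

N ≈ 33160 RPM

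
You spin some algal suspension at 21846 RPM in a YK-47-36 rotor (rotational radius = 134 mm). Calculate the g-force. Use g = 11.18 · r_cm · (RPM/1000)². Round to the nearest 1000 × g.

≈ 71000 ×g

r = 134 mm = 13.4 cm
RCF = 11.18 × 13.4 × (21.846)² = 11.18 × 13.4 × 477.247716 ≈ 71,497.4 × g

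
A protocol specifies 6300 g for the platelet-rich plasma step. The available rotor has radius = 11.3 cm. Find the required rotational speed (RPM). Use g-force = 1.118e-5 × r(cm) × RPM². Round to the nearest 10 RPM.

6,300 = 1.118 × 10⁻⁵ × 11.3 × N²
N² = 6,300 / (12.6334 × 10⁻⁵) = 49,867,811
N ≈ √49,867,811 ≈ 7,061.7

7060 RPM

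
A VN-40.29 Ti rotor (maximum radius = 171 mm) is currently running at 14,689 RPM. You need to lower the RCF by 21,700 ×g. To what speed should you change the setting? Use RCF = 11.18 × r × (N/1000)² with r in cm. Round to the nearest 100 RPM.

r = 171 mm = 17.1 cm
Current RCF = 11.18 × 17.1 × (14.689)² = 11.18 × 17.1 × 215.766721 ≈ 41,249.9 × g
Target RCF = 41,249.9 − 21,700 = 19,549.9 × g
(N/1000)² = 19,549.9 / 191.178 = 102.2602
N = 1000 × √102.2602 ≈ 10,112.4

10100 RPM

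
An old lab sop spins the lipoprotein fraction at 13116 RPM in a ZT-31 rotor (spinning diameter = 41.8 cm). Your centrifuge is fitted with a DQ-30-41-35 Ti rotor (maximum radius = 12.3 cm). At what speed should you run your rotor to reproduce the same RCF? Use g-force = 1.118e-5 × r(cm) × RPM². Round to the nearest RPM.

≈ 17097 RPM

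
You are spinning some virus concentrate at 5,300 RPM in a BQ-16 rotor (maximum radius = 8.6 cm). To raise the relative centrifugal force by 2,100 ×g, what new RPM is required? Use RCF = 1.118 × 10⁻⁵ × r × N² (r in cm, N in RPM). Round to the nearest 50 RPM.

7050 RPM

Current RCF = 1.118 × 10⁻⁵ × 8.6 × (5300)² = 1.118 × 10⁻⁵ × 8.6 × 28,090,000 ≈ 2,700.8 × g
Target RCF = 2,700.8 + 2,100 = 4,800.8 × g
N² = 4,800.8 / (9.6148 × 10⁻⁵) = 49,931,356
N ≈ √49,931,356 ≈ 7,066.2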